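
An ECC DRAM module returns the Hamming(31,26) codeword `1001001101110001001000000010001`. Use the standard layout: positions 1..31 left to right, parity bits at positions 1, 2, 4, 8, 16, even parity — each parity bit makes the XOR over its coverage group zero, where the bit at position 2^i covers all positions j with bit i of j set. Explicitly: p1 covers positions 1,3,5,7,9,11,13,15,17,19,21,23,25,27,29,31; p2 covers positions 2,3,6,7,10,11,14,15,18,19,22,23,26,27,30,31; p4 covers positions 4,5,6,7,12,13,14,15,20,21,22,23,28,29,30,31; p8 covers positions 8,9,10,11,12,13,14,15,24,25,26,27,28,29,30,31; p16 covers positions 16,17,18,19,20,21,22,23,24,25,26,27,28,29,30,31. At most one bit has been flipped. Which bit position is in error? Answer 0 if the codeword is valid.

0

s1: b1⊕b3⊕b5⊕b7⊕b9⊕b11⊕b13⊕b15⊕b17⊕b19⊕b21⊕b23⊕b25⊕b27⊕b29⊕b31 = 1⊕0⊕0⊕1⊕0⊕1⊕0⊕0⊕0⊕1⊕0⊕0⊕0⊕1⊕0⊕1 = 0
s2: b2⊕b3⊕b6⊕b7⊕b10⊕b11⊕b14⊕b15⊕b18⊕b19⊕b22⊕b23⊕b26⊕b27⊕b30⊕b31 = 0⊕0⊕0⊕1⊕1⊕1⊕0⊕0⊕0⊕1⊕0⊕0⊕0⊕1⊕0⊕1 = 0
s4: b4⊕b5⊕b6⊕b7⊕b12⊕b13⊕b14⊕b15⊕b20⊕b21⊕b22⊕b23⊕b28⊕b29⊕b30⊕b31 = 1⊕0⊕0⊕1⊕1⊕0⊕0⊕0⊕0⊕0⊕0⊕0⊕0⊕0⊕0⊕1 = 0
s8: b8⊕b9⊕b10⊕b11⊕b12⊕b13⊕b14⊕b15⊕b24⊕b25⊕b26⊕b27⊕b28⊕b29⊕b30⊕b31 = 1⊕0⊕1⊕1⊕1⊕0⊕0⊕0⊕0⊕0⊕0⊕1⊕0⊕0⊕0⊕1 = 0
s16: b16⊕b17⊕b18⊕b19⊕b20⊕b21⊕b22⊕b23⊕b24⊕b25⊕b26⊕b27⊕b28⊕b29⊕b30⊕b31 = 1⊕0⊕0⊕1⊕0⊕0⊕0⊕0⊕0⊕0⊕0⊕1⊕0⊕0⊕0⊕1 = 0
Syndrome (s16...s1) = 00000 → position 0 (no error).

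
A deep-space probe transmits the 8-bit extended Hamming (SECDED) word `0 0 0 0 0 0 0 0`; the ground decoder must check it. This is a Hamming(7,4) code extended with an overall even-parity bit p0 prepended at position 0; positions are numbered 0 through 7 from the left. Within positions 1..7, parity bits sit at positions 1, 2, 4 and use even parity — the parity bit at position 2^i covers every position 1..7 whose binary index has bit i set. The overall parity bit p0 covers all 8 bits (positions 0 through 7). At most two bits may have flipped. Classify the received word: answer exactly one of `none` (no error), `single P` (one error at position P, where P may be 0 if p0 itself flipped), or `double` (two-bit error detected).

s1: b1⊕b3⊕b5⊕b7 = 0⊕0⊕0⊕0 = 0
s2: b2⊕b3⊕b6⊕b7 = 0⊕0⊕0⊕0 = 0
s4: b4⊕b5⊕b6⊕b7 = 0⊕0⊕0⊕0 = 0
Syndrome (s4...s1) = 000 → position 0 (no error).
Overall parity (XOR of all 8 bits, including p0): 0⊕0⊕0⊕0⊕0⊕0⊕0⊕0 = 0
Overall=0, syndrome position=0 → no error.

none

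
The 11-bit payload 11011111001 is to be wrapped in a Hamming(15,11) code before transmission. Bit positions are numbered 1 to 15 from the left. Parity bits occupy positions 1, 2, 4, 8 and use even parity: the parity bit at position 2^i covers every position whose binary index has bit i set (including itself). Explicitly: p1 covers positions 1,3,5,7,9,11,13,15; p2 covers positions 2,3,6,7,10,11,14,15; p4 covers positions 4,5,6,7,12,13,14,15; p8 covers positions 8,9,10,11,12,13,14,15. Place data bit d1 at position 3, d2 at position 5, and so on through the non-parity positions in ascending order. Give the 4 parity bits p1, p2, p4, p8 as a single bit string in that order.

0101

Place data bits at non-power-of-two positions: b3=1, b5=1, b6=0, b7=1, b9=1, b10=1, b11=1, b12=1, b13=0, b14=0, b15=1.
p1 = XOR of data positions {3,5,7,9,11,13,15} = 1⊕1⊕1⊕1⊕1⊕0⊕1 = 0
p2 = XOR of data positions {3,6,7,10,11,14,15} = 1⊕0⊕1⊕1⊕1⊕0⊕1 = 1
p4 = XOR of data positions {5,6,7,12,13,14,15} = 1⊕0⊕1⊕1⊕0⊕0⊕1 = 0
p8 = XOR of data positions {9,10,11,12,13,14,15} = 1⊕1⊕1⊕1⊕0⊕0⊕1 = 1
Parity bits p1,p2,p4,p8 = 0101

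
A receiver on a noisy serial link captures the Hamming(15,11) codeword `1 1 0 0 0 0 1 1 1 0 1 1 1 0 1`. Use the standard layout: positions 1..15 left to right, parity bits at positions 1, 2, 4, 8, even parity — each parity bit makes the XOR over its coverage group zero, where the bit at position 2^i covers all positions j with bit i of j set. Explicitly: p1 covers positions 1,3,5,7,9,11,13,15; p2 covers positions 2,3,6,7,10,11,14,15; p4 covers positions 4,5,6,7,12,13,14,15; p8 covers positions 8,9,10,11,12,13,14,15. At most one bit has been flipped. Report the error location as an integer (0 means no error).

s1: b1⊕b3⊕b5⊕b7⊕b9⊕b11⊕b13⊕b15 = 1⊕0⊕0⊕1⊕1⊕1⊕1⊕1 = 0
s2: b2⊕b3⊕b6⊕b7⊕b10⊕b11⊕b14⊕b15 = 1⊕0⊕0⊕1⊕0⊕1⊕0⊕1 = 0
s4: b4⊕b5⊕b6⊕b7⊕b12⊕b13⊕b14⊕b15 = 0⊕0⊕0⊕1⊕1⊕1⊕0⊕1 = 0
s8: b8⊕b9⊕b10⊕b11⊕b12⊕b13⊕b14⊕b15 = 1⊕1⊕0⊕1⊕1⊕1⊕0⊕1 = 0
Syndrome (s8...s1) = 0000 → position 0 (no error).

0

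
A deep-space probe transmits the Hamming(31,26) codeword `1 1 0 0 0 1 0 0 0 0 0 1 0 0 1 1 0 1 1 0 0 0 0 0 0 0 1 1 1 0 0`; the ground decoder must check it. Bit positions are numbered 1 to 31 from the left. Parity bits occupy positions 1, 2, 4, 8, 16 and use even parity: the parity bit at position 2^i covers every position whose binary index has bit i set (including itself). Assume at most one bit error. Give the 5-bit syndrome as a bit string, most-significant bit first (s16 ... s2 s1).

s1: b1⊕b3⊕b5⊕b7⊕b9⊕b11⊕b13⊕b15⊕b17⊕b19⊕b21⊕b23⊕b25⊕b27⊕b29⊕b31 = 1⊕0⊕0⊕0⊕0⊕0⊕0⊕1⊕0⊕1⊕0⊕0⊕0⊕1⊕1⊕0 = 1
s2: b2⊕b3⊕b6⊕b7⊕b10⊕b11⊕b14⊕b15⊕b18⊕b19⊕b22⊕b23⊕b26⊕b27⊕b30⊕b31 = 1⊕0⊕1⊕0⊕0⊕0⊕0⊕1⊕1⊕1⊕0⊕0⊕0⊕1⊕0⊕0 = 0
s4: b4⊕b5⊕b6⊕b7⊕b12⊕b13⊕b14⊕b15⊕b20⊕b21⊕b22⊕b23⊕b28⊕b29⊕b30⊕b31 = 0⊕0⊕1⊕0⊕1⊕0⊕0⊕1⊕0⊕0⊕0⊕0⊕1⊕1⊕0⊕0 = 1
s8: b8⊕b9⊕b10⊕b11⊕b12⊕b13⊕b14⊕b15⊕b24⊕b25⊕b26⊕b27⊕b28⊕b29⊕b30⊕b31 = 0⊕0⊕0⊕0⊕1⊕0⊕0⊕1⊕0⊕0⊕0⊕1⊕1⊕1⊕0⊕0 = 1
s16: b16⊕b17⊕b18⊕b19⊕b20⊕b21⊕b22⊕b23⊕b24⊕b25⊕b26⊕b27⊕b28⊕b29⊕b30⊕b31 = 1⊕0⊕1⊕1⊕0⊕0⊕0⊕0⊕0⊕0⊕0⊕1⊕1⊕1⊕0⊕0 = 0
Syndrome (s16...s1) = 01101 → position 13.

01101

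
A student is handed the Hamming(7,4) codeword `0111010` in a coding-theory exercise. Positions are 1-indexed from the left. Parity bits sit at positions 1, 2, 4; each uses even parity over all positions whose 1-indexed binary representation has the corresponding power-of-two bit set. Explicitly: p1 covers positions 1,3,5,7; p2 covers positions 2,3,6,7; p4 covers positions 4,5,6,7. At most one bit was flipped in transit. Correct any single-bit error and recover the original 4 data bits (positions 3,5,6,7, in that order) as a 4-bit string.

0010

s1: b1⊕b3⊕b5⊕b7 = 0⊕1⊕0⊕0 = 1
s2: b2⊕b3⊕b6⊕b7 = 1⊕1⊕1⊕0 = 1
s4: b4⊕b5⊕b6⊕b7 = 1⊕0⊕1⊕0 = 0
Syndrome (s4...s1) = 011 → position 3.
Flip bit 3: corrected codeword = 0101010
Data bits at positions 3,5,6,7: 0010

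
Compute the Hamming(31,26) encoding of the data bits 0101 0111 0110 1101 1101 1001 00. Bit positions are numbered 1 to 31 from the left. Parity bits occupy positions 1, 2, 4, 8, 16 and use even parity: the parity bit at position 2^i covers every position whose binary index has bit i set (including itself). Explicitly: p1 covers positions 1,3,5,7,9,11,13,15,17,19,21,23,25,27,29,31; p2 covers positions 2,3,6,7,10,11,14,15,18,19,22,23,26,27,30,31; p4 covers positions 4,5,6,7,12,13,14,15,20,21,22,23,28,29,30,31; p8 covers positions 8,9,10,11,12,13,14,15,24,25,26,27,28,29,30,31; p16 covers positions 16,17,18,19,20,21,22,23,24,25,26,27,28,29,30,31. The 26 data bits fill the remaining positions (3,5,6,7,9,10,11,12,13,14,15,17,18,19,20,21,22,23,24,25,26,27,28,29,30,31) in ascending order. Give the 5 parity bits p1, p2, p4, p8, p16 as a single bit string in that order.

10100

Place data bits at non-power-of-two positions: b3=0, b5=1, b6=0, b7=1, b9=0, b10=1, b11=1, b12=1, b13=0, b14=1, b15=1, b17=0, b18=1, b19=1, b20=0, b21=1, b22=1, b23=1, b24=0, b25=1, b26=1, b27=0, b28=0, b29=1, b30=0, b31=0.
p1 = XOR of data positions {3,5,7,9,11,13,15,17,19,21,23,25,27,29,31} = 0⊕1⊕1⊕0⊕1⊕0⊕1⊕0⊕1⊕1⊕1⊕1⊕0⊕1⊕0 = 1
p2 = XOR of data positions {3,6,7,10,11,14,15,18,19,22,23,26,27,30,31} = 0⊕0⊕1⊕1⊕1⊕1⊕1⊕1⊕1⊕1⊕1⊕1⊕0⊕0⊕0 = 0
p4 = XOR of data positions {5,6,7,12,13,14,15,20,21,22,23,28,29,30,31} = 1⊕0⊕1⊕1⊕0⊕1⊕1⊕0⊕1⊕1⊕1⊕0⊕1⊕0⊕0 = 1
p8 = XOR of data positions {9,10,11,12,13,14,15,24,25,26,27,28,29,30,31} = 0⊕1⊕1⊕1⊕0⊕1⊕1⊕0⊕1⊕1⊕0⊕0⊕1⊕0⊕0 = 0
p16 = XOR of data positions {17,18,19,20,21,22,23,24,25,26,27,28,29,30,31} = 0⊕1⊕1⊕0⊕1⊕1⊕1⊕0⊕1⊕1⊕0⊕0⊕1⊕0⊕0 = 0
Parity bits p1,p2,p4,p8,p16 = 10100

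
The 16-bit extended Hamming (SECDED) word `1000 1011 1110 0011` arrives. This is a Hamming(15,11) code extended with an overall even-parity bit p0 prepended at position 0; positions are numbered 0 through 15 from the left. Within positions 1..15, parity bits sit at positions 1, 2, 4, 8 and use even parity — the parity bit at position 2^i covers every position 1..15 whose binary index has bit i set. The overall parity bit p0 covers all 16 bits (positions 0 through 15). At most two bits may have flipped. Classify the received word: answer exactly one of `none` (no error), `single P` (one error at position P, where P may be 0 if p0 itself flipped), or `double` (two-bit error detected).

single 15

s1: b1⊕b3⊕b5⊕b7⊕b9⊕b11⊕b13⊕b15 = 0⊕0⊕0⊕1⊕1⊕0⊕0⊕1 = 1
s2: b2⊕b3⊕b6⊕b7⊕b10⊕b11⊕b14⊕b15 = 0⊕0⊕1⊕1⊕1⊕0⊕1⊕1 = 1
s4: b4⊕b5⊕b6⊕b7⊕b12⊕b13⊕b14⊕b15 = 1⊕0⊕1⊕1⊕0⊕0⊕1⊕1 = 1
s8: b8⊕b9⊕b10⊕b11⊕b12⊕b13⊕b14⊕b15 = 1⊕1⊕1⊕0⊕0⊕0⊕1⊕1 = 1
Syndrome (s8...s1) = 1111 → position 15.
Overall parity (XOR of all 16 bits, including p0): 1⊕0⊕0⊕0⊕1⊕0⊕1⊕1⊕1⊕1⊕1⊕0⊕0⊕0⊕1⊕1 = 1
Overall=1, syndrome position=15 → single-bit error at position 15.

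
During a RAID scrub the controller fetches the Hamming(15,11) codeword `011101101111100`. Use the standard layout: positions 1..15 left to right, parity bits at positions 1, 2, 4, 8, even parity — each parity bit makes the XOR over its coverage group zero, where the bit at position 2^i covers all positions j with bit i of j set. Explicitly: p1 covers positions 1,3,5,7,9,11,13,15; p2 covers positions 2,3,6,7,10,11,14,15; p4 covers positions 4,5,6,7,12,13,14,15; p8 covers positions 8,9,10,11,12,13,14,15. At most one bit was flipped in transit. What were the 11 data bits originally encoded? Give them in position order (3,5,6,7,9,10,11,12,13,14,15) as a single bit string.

10111111000

s1: b1⊕b3⊕b5⊕b7⊕b9⊕b11⊕b13⊕b15 = 0⊕1⊕0⊕1⊕1⊕1⊕1⊕0 = 1
s2: b2⊕b3⊕b6⊕b7⊕b10⊕b11⊕b14⊕b15 = 1⊕1⊕1⊕1⊕1⊕1⊕0⊕0 = 0
s4: b4⊕b5⊕b6⊕b7⊕b12⊕b13⊕b14⊕b15 = 1⊕0⊕1⊕1⊕1⊕1⊕0⊕0 = 1
s8: b8⊕b9⊕b10⊕b11⊕b12⊕b13⊕b14⊕b15 = 0⊕1⊕1⊕1⊕1⊕1⊕0⊕0 = 1
Syndrome (s8...s1) = 1101 → position 13.
Flip bit 13: corrected codeword = 011101101111000
Data bits at positions 3,5,6,7,9,10,11,12,13,14,15: 10111111000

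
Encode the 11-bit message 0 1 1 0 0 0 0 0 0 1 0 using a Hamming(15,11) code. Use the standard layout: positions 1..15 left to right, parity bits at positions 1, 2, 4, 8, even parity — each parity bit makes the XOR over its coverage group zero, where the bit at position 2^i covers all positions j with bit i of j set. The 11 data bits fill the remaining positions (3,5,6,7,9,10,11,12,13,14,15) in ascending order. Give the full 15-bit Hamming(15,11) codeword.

Place data bits at non-power-of-two positions: b3=0, b5=1, b6=1, b7=0, b9=0, b10=0, b11=0, b12=0, b13=0, b14=1, b15=0.
p1 = XOR of data positions {3,5,7,9,11,13,15} = 0⊕1⊕0⊕0⊕0⊕0⊕0 = 1
p2 = XOR of data positions {3,6,7,10,11,14,15} = 0⊕1⊕0⊕0⊕0⊕1⊕0 = 0
p4 = XOR of data positions {5,6,7,12,13,14,15} = 1⊕1⊕0⊕0⊕0⊕1⊕0 = 1
p8 = XOR of data positions {9,10,11,12,13,14,15} = 0⊕0⊕0⊕0⊕0⊕1⊕0 = 1
Codeword b1..b15 = 100111010000010

100111010000010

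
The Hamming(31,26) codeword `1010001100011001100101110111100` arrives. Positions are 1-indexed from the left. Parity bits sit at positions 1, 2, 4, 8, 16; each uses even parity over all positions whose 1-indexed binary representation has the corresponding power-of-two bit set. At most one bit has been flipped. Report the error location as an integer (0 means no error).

0

s1: b1⊕b3⊕b5⊕b7⊕b9⊕b11⊕b13⊕b15⊕b17⊕b19⊕b21⊕b23⊕b25⊕b27⊕b29⊕b31 = 1⊕1⊕0⊕1⊕0⊕0⊕1⊕0⊕1⊕0⊕0⊕1⊕0⊕1⊕1⊕0 = 0
s2: b2⊕b3⊕b6⊕b7⊕b10⊕b11⊕b14⊕b15⊕b18⊕b19⊕b22⊕b23⊕b26⊕b27⊕b30⊕b31 = 0⊕1⊕0⊕1⊕0⊕0⊕0⊕0⊕0⊕0⊕1⊕1⊕1⊕1⊕0⊕0 = 0
s4: b4⊕b5⊕b6⊕b7⊕b12⊕b13⊕b14⊕b15⊕b20⊕b21⊕b22⊕b23⊕b28⊕b29⊕b30⊕b31 = 0⊕0⊕0⊕1⊕1⊕1⊕0⊕0⊕1⊕0⊕1⊕1⊕1⊕1⊕0⊕0 = 0
s8: b8⊕b9⊕b10⊕b11⊕b12⊕b13⊕b14⊕b15⊕b24⊕b25⊕b26⊕b27⊕b28⊕b29⊕b30⊕b31 = 1⊕0⊕0⊕0⊕1⊕1⊕0⊕0⊕1⊕0⊕1⊕1⊕1⊕1⊕0⊕0 = 0
s16: b16⊕b17⊕b18⊕b19⊕b20⊕b21⊕b22⊕b23⊕b24⊕b25⊕b26⊕b27⊕b28⊕b29⊕b30⊕b31 = 1⊕1⊕0⊕0⊕1⊕0⊕1⊕1⊕1⊕0⊕1⊕1⊕1⊕1⊕0⊕0 = 0
Syndrome (s16...s1) = 00000 → position 0 (no error).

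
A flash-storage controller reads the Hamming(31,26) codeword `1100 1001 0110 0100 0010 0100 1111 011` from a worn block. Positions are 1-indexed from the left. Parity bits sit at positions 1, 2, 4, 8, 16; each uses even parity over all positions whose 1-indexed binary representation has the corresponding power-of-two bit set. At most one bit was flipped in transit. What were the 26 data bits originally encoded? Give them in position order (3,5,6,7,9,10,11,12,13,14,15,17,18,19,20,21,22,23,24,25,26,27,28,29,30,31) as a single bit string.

s1: b1⊕b3⊕b5⊕b7⊕b9⊕b11⊕b13⊕b15⊕b17⊕b19⊕b21⊕b23⊕b25⊕b27⊕b29⊕b31 = 1⊕0⊕1⊕0⊕0⊕1⊕0⊕0⊕0⊕1⊕0⊕0⊕1⊕1⊕0⊕1 = 1
s2: b2⊕b3⊕b6⊕b7⊕b10⊕b11⊕b14⊕b15⊕b18⊕b19⊕b22⊕b23⊕b26⊕b27⊕b30⊕b31 = 1⊕0⊕0⊕0⊕1⊕1⊕1⊕0⊕0⊕1⊕1⊕0⊕1⊕1⊕1⊕1 = 0
s4: b4⊕b5⊕b6⊕b7⊕b12⊕b13⊕b14⊕b15⊕b20⊕b21⊕b22⊕b23⊕b28⊕b29⊕b30⊕b31 = 0⊕1⊕0⊕0⊕0⊕0⊕1⊕0⊕0⊕0⊕1⊕0⊕1⊕0⊕1⊕1 = 0
s8: b8⊕b9⊕b10⊕b11⊕b12⊕b13⊕b14⊕b15⊕b24⊕b25⊕b26⊕b27⊕b28⊕b29⊕b30⊕b31 = 1⊕0⊕1⊕1⊕0⊕0⊕1⊕0⊕0⊕1⊕1⊕1⊕1⊕0⊕1⊕1 = 0
s16: b16⊕b17⊕b18⊕b19⊕b20⊕b21⊕b22⊕b23⊕b24⊕b25⊕b26⊕b27⊕b28⊕b29⊕b30⊕b31 = 0⊕0⊕0⊕1⊕0⊕0⊕1⊕0⊕0⊕1⊕1⊕1⊕1⊕0⊕1⊕1 = 0
Syndrome (s16...s1) = 00001 → position 1.
Flip bit 1: corrected codeword = 0100100101100100001001001111011
Data bits at positions 3,5,6,7,9,10,11,12,13,14,15,17,18,19,20,21,22,23,24,25,26,27,28,29,30,31: 01000110010001001001111011

01000110010001001001111011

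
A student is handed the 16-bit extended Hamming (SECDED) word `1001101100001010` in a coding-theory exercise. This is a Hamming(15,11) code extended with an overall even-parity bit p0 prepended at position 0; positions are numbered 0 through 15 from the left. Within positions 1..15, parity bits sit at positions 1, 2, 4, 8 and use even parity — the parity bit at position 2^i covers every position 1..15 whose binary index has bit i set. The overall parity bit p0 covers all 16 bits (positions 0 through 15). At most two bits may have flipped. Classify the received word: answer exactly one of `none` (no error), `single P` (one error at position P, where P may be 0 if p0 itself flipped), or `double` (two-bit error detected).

single 4

s1: b1⊕b3⊕b5⊕b7⊕b9⊕b11⊕b13⊕b15 = 0⊕1⊕0⊕1⊕0⊕0⊕0⊕0 = 0
s2: b2⊕b3⊕b6⊕b7⊕b10⊕b11⊕b14⊕b15 = 0⊕1⊕1⊕1⊕0⊕0⊕1⊕0 = 0
s4: b4⊕b5⊕b6⊕b7⊕b12⊕b13⊕b14⊕b15 = 1⊕0⊕1⊕1⊕1⊕0⊕1⊕0 = 1
s8: b8⊕b9⊕b10⊕b11⊕b12⊕b13⊕b14⊕b15 = 0⊕0⊕0⊕0⊕1⊕0⊕1⊕0 = 0
Syndrome (s8...s1) = 0100 → position 4.
Overall parity (XOR of all 16 bits, including p0): 1⊕0⊕0⊕1⊕1⊕0⊕1⊕1⊕0⊕0⊕0⊕0⊕1⊕0⊕1⊕0 = 1
Overall=1, syndrome position=4 → single-bit error at position 4.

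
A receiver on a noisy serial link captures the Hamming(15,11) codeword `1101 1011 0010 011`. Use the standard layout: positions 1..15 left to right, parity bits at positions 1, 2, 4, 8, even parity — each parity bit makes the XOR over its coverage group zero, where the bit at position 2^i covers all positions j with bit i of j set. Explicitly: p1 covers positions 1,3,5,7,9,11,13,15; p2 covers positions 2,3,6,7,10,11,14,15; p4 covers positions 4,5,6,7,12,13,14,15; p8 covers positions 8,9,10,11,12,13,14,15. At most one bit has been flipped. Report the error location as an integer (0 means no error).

7

s1: b1⊕b3⊕b5⊕b7⊕b9⊕b11⊕b13⊕b15 = 1⊕0⊕1⊕1⊕0⊕1⊕0⊕1 = 1
s2: b2⊕b3⊕b6⊕b7⊕b10⊕b11⊕b14⊕b15 = 1⊕0⊕0⊕1⊕0⊕1⊕1⊕1 = 1
s4: b4⊕b5⊕b6⊕b7⊕b12⊕b13⊕b14⊕b15 = 1⊕1⊕0⊕1⊕0⊕0⊕1⊕1 = 1
s8: b8⊕b9⊕b10⊕b11⊕b12⊕b13⊕b14⊕b15 = 1⊕0⊕0⊕1⊕0⊕0⊕1⊕1 = 0
Syndrome (s8...s1) = 0111 → position 7.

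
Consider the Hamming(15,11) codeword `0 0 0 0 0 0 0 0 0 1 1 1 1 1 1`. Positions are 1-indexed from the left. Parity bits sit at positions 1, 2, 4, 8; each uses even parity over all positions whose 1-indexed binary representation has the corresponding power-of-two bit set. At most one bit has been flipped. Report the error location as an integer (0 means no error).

s1: b1⊕b3⊕b5⊕b7⊕b9⊕b11⊕b13⊕b15 = 0⊕0⊕0⊕0⊕0⊕1⊕1⊕1 = 1
s2: b2⊕b3⊕b6⊕b7⊕b10⊕b11⊕b14⊕b15 = 0⊕0⊕0⊕0⊕1⊕1⊕1⊕1 = 0
s4: b4⊕b5⊕b6⊕b7⊕b12⊕b13⊕b14⊕b15 = 0⊕0⊕0⊕0⊕1⊕1⊕1⊕1 = 0
s8: b8⊕b9⊕b10⊕b11⊕b12⊕b13⊕b14⊕b15 = 0⊕0⊕1⊕1⊕1⊕1⊕1⊕1 = 0
Syndrome (s8...s1) = 0001 → position 1.

1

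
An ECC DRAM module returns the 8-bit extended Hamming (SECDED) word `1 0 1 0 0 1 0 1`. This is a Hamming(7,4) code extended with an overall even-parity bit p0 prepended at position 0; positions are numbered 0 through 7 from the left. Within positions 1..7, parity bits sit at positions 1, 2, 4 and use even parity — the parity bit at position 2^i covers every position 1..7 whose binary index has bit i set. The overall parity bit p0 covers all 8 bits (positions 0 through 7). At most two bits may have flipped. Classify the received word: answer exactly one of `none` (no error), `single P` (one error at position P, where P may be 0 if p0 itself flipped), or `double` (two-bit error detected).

s1: b1⊕b3⊕b5⊕b7 = 0⊕0⊕1⊕1 = 0
s2: b2⊕b3⊕b6⊕b7 = 1⊕0⊕0⊕1 = 0
s4: b4⊕b5⊕b6⊕b7 = 0⊕1⊕0⊕1 = 0
Syndrome (s4...s1) = 000 → position 0 (no error).
Overall parity (XOR of all 8 bits, including p0): 1⊕0⊕1⊕0⊕0⊕1⊕0⊕1 = 0
Overall=0, syndrome position=0 → no error.

none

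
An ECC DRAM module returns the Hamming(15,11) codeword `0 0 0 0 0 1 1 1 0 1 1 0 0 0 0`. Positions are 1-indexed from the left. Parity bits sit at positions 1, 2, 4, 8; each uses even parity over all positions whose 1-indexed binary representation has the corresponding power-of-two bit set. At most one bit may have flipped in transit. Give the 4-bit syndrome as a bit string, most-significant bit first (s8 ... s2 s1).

1000

s1: b1⊕b3⊕b5⊕b7⊕b9⊕b11⊕b13⊕b15 = 0⊕0⊕0⊕1⊕0⊕1⊕0⊕0 = 0
s2: b2⊕b3⊕b6⊕b7⊕b10⊕b11⊕b14⊕b15 = 0⊕0⊕1⊕1⊕1⊕1⊕0⊕0 = 0
s4: b4⊕b5⊕b6⊕b7⊕b12⊕b13⊕b14⊕b15 = 0⊕0⊕1⊕1⊕0⊕0⊕0⊕0 = 0
s8: b8⊕b9⊕b10⊕b11⊕b12⊕b13⊕b14⊕b15 = 1⊕0⊕1⊕1⊕0⊕0⊕0⊕0 = 1
Syndrome (s8...s1) = 1000 → position 8.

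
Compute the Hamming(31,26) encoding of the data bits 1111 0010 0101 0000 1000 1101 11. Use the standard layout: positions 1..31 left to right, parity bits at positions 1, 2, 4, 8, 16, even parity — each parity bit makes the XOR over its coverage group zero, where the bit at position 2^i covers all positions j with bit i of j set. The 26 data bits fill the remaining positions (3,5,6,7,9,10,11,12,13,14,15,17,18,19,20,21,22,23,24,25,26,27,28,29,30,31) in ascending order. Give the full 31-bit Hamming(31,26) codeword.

0010111100100101100001000110111

Place data bits at non-power-of-two positions: b3=1, b5=1, b6=1, b7=1, b9=0, b10=0, b11=1, b12=0, b13=0, b14=1, b15=0, b17=1, b18=0, b19=0, b20=0, b21=0, b22=1, b23=0, b24=0, b25=0, b26=1, b27=1, b28=0, b29=1, b30=1, b31=1.
p1 = XOR of data positions {3,5,7,9,11,13,15,17,19,21,23,25,27,29,31} = 1⊕1⊕1⊕0⊕1⊕0⊕0⊕1⊕0⊕0⊕0⊕0⊕1⊕1⊕1 = 0
p2 = XOR of data positions {3,6,7,10,11,14,15,18,19,22,23,26,27,30,31} = 1⊕1⊕1⊕0⊕1⊕1⊕0⊕0⊕0⊕1⊕0⊕1⊕1⊕1⊕1 = 0
p4 = XOR of data positions {5,6,7,12,13,14,15,20,21,22,23,28,29,30,31} = 1⊕1⊕1⊕0⊕0⊕1⊕0⊕0⊕0⊕1⊕0⊕0⊕1⊕1⊕1 = 0
p8 = XOR of data positions {9,10,11,12,13,14,15,24,25,26,27,28,29,30,31} = 0⊕0⊕1⊕0⊕0⊕1⊕0⊕0⊕0⊕1⊕1⊕0⊕1⊕1⊕1 = 1
p16 = XOR of data positions {17,18,19,20,21,22,23,24,25,26,27,28,29,30,31} = 1⊕0⊕0⊕0⊕0⊕1⊕0⊕0⊕0⊕1⊕1⊕0⊕1⊕1⊕1 = 1
Codeword b1..b31 = 0010111100100101100001000110111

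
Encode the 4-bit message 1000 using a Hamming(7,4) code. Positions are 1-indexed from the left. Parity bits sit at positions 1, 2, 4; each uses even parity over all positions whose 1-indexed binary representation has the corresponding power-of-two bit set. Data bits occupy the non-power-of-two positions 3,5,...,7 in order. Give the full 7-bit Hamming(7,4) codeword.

Place data bits at non-power-of-two positions: b3=1, b5=0, b6=0, b7=0.
p1 = XOR of data positions {3,5,7} = 1⊕0⊕0 = 1
p2 = XOR of data positions {3,6,7} = 1⊕0⊕0 = 1
p4 = XOR of data positions {5,6,7} = 0⊕0⊕0 = 0
Codeword b1..b7 = 1110000

1110000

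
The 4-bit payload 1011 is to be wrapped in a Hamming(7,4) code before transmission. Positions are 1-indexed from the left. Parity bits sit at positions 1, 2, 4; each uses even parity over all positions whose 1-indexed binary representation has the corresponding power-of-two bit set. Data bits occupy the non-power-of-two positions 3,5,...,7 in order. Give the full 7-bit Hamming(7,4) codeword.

0110011

Place data bits at non-power-of-two positions: b3=1, b5=0, b6=1, b7=1.
p1 = XOR of data positions {3,5,7} = 1⊕0⊕1 = 0
p2 = XOR of data positions {3,6,7} = 1⊕1⊕1 = 1
p4 = XOR of data positions {5,6,7} = 0⊕1⊕1 = 0
Codeword b1..b7 = 0110011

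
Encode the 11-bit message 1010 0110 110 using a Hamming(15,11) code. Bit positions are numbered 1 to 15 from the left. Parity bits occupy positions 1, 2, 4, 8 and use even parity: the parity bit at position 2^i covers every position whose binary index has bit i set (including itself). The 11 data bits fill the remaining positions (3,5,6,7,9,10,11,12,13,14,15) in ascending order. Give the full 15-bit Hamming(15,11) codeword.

Place data bits at non-power-of-two positions: b3=1, b5=0, b6=1, b7=0, b9=0, b10=1, b11=1, b12=0, b13=1, b14=1, b15=0.
p1 = XOR of data positions {3,5,7,9,11,13,15} = 1⊕0⊕0⊕0⊕1⊕1⊕0 = 1
p2 = XOR of data positions {3,6,7,10,11,14,15} = 1⊕1⊕0⊕1⊕1⊕1⊕0 = 1
p4 = XOR of data positions {5,6,7,12,13,14,15} = 0⊕1⊕0⊕0⊕1⊕1⊕0 = 1
p8 = XOR of data positions {9,10,11,12,13,14,15} = 0⊕1⊕1⊕0⊕1⊕1⊕0 = 0
Codeword b1..b15 = 111101000110110

111101000110110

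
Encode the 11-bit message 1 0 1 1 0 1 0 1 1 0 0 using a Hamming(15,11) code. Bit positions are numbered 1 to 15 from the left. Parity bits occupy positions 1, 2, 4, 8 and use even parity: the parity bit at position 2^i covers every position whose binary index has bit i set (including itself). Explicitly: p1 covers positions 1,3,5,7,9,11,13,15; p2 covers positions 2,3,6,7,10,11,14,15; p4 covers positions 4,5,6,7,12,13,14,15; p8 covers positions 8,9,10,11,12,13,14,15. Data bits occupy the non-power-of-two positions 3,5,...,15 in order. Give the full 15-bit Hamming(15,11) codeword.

101001110101100

Place data bits at non-power-of-two positions: b3=1, b5=0, b6=1, b7=1, b9=0, b10=1, b11=0, b12=1, b13=1, b14=0, b15=0.
p1 = XOR of data positions {3,5,7,9,11,13,15} = 1⊕0⊕1⊕0⊕0⊕1⊕0 = 1
p2 = XOR of data positions {3,6,7,10,11,14,15} = 1⊕1⊕1⊕1⊕0⊕0⊕0 = 0
p4 = XOR of data positions {5,6,7,12,13,14,15} = 0⊕1⊕1⊕1⊕1⊕0⊕0 = 0
p8 = XOR of data positions {9,10,11,12,13,14,15} = 0⊕1⊕0⊕1⊕1⊕0⊕0 = 1
Codeword b1..b15 = 101001110101100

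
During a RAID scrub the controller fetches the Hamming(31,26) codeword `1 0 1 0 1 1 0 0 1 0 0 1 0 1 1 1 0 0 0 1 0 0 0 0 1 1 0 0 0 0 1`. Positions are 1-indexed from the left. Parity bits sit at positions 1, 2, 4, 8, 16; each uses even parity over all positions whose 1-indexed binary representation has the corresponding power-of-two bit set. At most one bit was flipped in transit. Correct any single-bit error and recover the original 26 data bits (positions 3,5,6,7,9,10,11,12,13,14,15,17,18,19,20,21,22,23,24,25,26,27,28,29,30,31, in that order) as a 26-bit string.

11101001011000100001100101

s1: b1⊕b3⊕b5⊕b7⊕b9⊕b11⊕b13⊕b15⊕b17⊕b19⊕b21⊕b23⊕b25⊕b27⊕b29⊕b31 = 1⊕1⊕1⊕0⊕1⊕0⊕0⊕1⊕0⊕0⊕0⊕0⊕1⊕0⊕0⊕1 = 1
s2: b2⊕b3⊕b6⊕b7⊕b10⊕b11⊕b14⊕b15⊕b18⊕b19⊕b22⊕b23⊕b26⊕b27⊕b30⊕b31 = 0⊕1⊕1⊕0⊕0⊕0⊕1⊕1⊕0⊕0⊕0⊕0⊕1⊕0⊕0⊕1 = 0
s4: b4⊕b5⊕b6⊕b7⊕b12⊕b13⊕b14⊕b15⊕b20⊕b21⊕b22⊕b23⊕b28⊕b29⊕b30⊕b31 = 0⊕1⊕1⊕0⊕1⊕0⊕1⊕1⊕1⊕0⊕0⊕0⊕0⊕0⊕0⊕1 = 1
s8: b8⊕b9⊕b10⊕b11⊕b12⊕b13⊕b14⊕b15⊕b24⊕b25⊕b26⊕b27⊕b28⊕b29⊕b30⊕b31 = 0⊕1⊕0⊕0⊕1⊕0⊕1⊕1⊕0⊕1⊕1⊕0⊕0⊕0⊕0⊕1 = 1
s16: b16⊕b17⊕b18⊕b19⊕b20⊕b21⊕b22⊕b23⊕b24⊕b25⊕b26⊕b27⊕b28⊕b29⊕b30⊕b31 = 1⊕0⊕0⊕0⊕1⊕0⊕0⊕0⊕0⊕1⊕1⊕0⊕0⊕0⊕0⊕1 = 1
Syndrome (s16...s1) = 11101 → position 29.
Flip bit 29: corrected codeword = 1010110010010111000100001100101
Data bits at positions 3,5,6,7,9,10,11,12,13,14,15,17,18,19,20,21,22,23,24,25,26,27,28,29,30,31: 11101001011000100001100101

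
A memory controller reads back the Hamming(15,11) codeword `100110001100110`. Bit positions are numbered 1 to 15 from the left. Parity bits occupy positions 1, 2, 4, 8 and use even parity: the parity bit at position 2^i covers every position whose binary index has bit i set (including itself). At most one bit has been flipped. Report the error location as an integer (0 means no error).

0

s1: b1⊕b3⊕b5⊕b7⊕b9⊕b11⊕b13⊕b15 = 1⊕0⊕1⊕0⊕1⊕0⊕1⊕0 = 0
s2: b2⊕b3⊕b6⊕b7⊕b10⊕b11⊕b14⊕b15 = 0⊕0⊕0⊕0⊕1⊕0⊕1⊕0 = 0
s4: b4⊕b5⊕b6⊕b7⊕b12⊕b13⊕b14⊕b15 = 1⊕1⊕0⊕0⊕0⊕1⊕1⊕0 = 0
s8: b8⊕b9⊕b10⊕b11⊕b12⊕b13⊕b14⊕b15 = 0⊕1⊕1⊕0⊕0⊕1⊕1⊕0 = 0
Syndrome (s8...s1) = 0000 → position 0 (no error).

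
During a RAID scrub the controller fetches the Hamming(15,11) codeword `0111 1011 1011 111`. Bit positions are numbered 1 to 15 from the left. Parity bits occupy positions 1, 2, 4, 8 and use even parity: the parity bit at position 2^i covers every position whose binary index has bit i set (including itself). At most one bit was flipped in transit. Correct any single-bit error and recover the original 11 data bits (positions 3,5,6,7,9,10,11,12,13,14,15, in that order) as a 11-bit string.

11011011011

s1: b1⊕b3⊕b5⊕b7⊕b9⊕b11⊕b13⊕b15 = 0⊕1⊕1⊕1⊕1⊕1⊕1⊕1 = 1
s2: b2⊕b3⊕b6⊕b7⊕b10⊕b11⊕b14⊕b15 = 1⊕1⊕0⊕1⊕0⊕1⊕1⊕1 = 0
s4: b4⊕b5⊕b6⊕b7⊕b12⊕b13⊕b14⊕b15 = 1⊕1⊕0⊕1⊕1⊕1⊕1⊕1 = 1
s8: b8⊕b9⊕b10⊕b11⊕b12⊕b13⊕b14⊕b15 = 1⊕1⊕0⊕1⊕1⊕1⊕1⊕1 = 1
Syndrome (s8...s1) = 1101 → position 13.
Flip bit 13: corrected codeword = 011110111011011
Data bits at positions 3,5,6,7,9,10,11,12,13,14,15: 11011011011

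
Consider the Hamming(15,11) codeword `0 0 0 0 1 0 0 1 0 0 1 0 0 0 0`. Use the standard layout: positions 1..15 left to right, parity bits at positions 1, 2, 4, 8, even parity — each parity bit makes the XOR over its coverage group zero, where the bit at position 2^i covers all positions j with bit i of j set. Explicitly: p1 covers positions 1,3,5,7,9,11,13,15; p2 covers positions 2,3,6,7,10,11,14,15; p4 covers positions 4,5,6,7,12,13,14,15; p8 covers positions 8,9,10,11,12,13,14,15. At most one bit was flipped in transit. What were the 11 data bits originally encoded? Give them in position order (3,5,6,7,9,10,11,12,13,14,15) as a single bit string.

01100010000

s1: b1⊕b3⊕b5⊕b7⊕b9⊕b11⊕b13⊕b15 = 0⊕0⊕1⊕0⊕0⊕1⊕0⊕0 = 0
s2: b2⊕b3⊕b6⊕b7⊕b10⊕b11⊕b14⊕b15 = 0⊕0⊕0⊕0⊕0⊕1⊕0⊕0 = 1
s4: b4⊕b5⊕b6⊕b7⊕b12⊕b13⊕b14⊕b15 = 0⊕1⊕0⊕0⊕0⊕0⊕0⊕0 = 1
s8: b8⊕b9⊕b10⊕b11⊕b12⊕b13⊕b14⊕b15 = 1⊕0⊕0⊕1⊕0⊕0⊕0⊕0 = 0
Syndrome (s8...s1) = 0110 → position 6.
Flip bit 6: corrected codeword = 000011010010000
Data bits at positions 3,5,6,7,9,10,11,12,13,14,15: 01100010000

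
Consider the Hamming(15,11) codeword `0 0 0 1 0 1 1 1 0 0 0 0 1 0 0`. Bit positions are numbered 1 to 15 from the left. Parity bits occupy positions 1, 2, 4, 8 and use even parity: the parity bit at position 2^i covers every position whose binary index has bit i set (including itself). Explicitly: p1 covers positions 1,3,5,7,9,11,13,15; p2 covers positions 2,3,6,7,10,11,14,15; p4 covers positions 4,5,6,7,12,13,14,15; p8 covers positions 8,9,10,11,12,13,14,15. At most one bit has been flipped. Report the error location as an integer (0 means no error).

0

s1: b1⊕b3⊕b5⊕b7⊕b9⊕b11⊕b13⊕b15 = 0⊕0⊕0⊕1⊕0⊕0⊕1⊕0 = 0
s2: b2⊕b3⊕b6⊕b7⊕b10⊕b11⊕b14⊕b15 = 0⊕0⊕1⊕1⊕0⊕0⊕0⊕0 = 0
s4: b4⊕b5⊕b6⊕b7⊕b12⊕b13⊕b14⊕b15 = 1⊕0⊕1⊕1⊕0⊕1⊕0⊕0 = 0
s8: b8⊕b9⊕b10⊕b11⊕b12⊕b13⊕b14⊕b15 = 1⊕0⊕0⊕0⊕0⊕1⊕0⊕0 = 0
Syndrome (s8...s1) = 0000 → position 0 (no error).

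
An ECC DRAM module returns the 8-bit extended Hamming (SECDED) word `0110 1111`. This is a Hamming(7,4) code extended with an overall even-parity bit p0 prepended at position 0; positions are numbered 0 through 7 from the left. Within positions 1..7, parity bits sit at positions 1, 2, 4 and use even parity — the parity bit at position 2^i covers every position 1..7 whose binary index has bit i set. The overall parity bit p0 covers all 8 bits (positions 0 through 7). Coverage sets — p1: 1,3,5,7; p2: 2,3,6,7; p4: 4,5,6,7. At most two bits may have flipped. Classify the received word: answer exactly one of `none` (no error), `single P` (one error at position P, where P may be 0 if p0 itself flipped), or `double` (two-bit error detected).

s1: b1⊕b3⊕b5⊕b7 = 1⊕0⊕1⊕1 = 1
s2: b2⊕b3⊕b6⊕b7 = 1⊕0⊕1⊕1 = 1
s4: b4⊕b5⊕b6⊕b7 = 1⊕1⊕1⊕1 = 0
Syndrome (s4...s1) = 011 → position 3.
Overall parity (XOR of all 8 bits, including p0): 0⊕1⊕1⊕0⊕1⊕1⊕1⊕1 = 0
Overall=0, syndrome position=3 → double-bit error detected (uncorrectable).

double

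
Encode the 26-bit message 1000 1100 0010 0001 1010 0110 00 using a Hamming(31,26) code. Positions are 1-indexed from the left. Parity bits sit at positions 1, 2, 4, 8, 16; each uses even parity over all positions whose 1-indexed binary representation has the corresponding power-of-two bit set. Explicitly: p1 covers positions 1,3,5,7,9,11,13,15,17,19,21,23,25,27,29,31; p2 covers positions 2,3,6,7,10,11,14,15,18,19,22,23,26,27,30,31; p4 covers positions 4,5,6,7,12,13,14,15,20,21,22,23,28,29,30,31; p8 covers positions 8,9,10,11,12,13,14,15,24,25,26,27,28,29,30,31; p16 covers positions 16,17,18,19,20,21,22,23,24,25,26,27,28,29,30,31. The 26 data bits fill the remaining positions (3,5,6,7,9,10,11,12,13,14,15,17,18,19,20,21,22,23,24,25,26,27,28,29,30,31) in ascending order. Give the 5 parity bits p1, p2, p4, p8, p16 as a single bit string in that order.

11001

Place data bits at non-power-of-two positions: b3=1, b5=0, b6=0, b7=0, b9=1, b10=1, b11=0, b12=0, b13=0, b14=0, b15=1, b17=0, b18=0, b19=0, b20=0, b21=1, b22=1, b23=0, b24=1, b25=0, b26=0, b27=1, b28=1, b29=0, b30=0, b31=0.
p1 = XOR of data positions {3,5,7,9,11,13,15,17,19,21,23,25,27,29,31} = 1⊕0⊕0⊕1⊕0⊕0⊕1⊕0⊕0⊕1⊕0⊕0⊕1⊕0⊕0 = 1
p2 = XOR of data positions {3,6,7,10,11,14,15,18,19,22,23,26,27,30,31} = 1⊕0⊕0⊕1⊕0⊕0⊕1⊕0⊕0⊕1⊕0⊕0⊕1⊕0⊕0 = 1
p4 = XOR of data positions {5,6,7,12,13,14,15,20,21,22,23,28,29,30,31} = 0⊕0⊕0⊕0⊕0⊕0⊕1⊕0⊕1⊕1⊕0⊕1⊕0⊕0⊕0 = 0
p8 = XOR of data positions {9,10,11,12,13,14,15,24,25,26,27,28,29,30,31} = 1⊕1⊕0⊕0⊕0⊕0⊕1⊕1⊕0⊕0⊕1⊕1⊕0⊕0⊕0 = 0
p16 = XOR of data positions {17,18,19,20,21,22,23,24,25,26,27,28,29,30,31} = 0⊕0⊕0⊕0⊕1⊕1⊕0⊕1⊕0⊕0⊕1⊕1⊕0⊕0⊕0 = 1
Parity bits p1,p2,p4,p8,p16 = 11001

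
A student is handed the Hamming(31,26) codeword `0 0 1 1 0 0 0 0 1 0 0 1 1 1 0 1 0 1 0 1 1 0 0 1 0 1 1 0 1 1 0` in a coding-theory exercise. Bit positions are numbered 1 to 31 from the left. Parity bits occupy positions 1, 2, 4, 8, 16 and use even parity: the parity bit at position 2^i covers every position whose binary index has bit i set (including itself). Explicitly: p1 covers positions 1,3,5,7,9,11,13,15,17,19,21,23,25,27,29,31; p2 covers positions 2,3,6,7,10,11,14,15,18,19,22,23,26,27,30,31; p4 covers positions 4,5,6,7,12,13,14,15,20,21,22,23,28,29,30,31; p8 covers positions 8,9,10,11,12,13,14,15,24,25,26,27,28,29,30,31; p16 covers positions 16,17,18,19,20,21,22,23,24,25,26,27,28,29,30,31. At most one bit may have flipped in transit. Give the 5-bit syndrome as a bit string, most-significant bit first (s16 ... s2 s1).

s1: b1⊕b3⊕b5⊕b7⊕b9⊕b11⊕b13⊕b15⊕b17⊕b19⊕b21⊕b23⊕b25⊕b27⊕b29⊕b31 = 0⊕1⊕0⊕0⊕1⊕0⊕1⊕0⊕0⊕0⊕1⊕0⊕0⊕1⊕1⊕0 = 0
s2: b2⊕b3⊕b6⊕b7⊕b10⊕b11⊕b14⊕b15⊕b18⊕b19⊕b22⊕b23⊕b26⊕b27⊕b30⊕b31 = 0⊕1⊕0⊕0⊕0⊕0⊕1⊕0⊕1⊕0⊕0⊕0⊕1⊕1⊕1⊕0 = 0
s4: b4⊕b5⊕b6⊕b7⊕b12⊕b13⊕b14⊕b15⊕b20⊕b21⊕b22⊕b23⊕b28⊕b29⊕b30⊕b31 = 1⊕0⊕0⊕0⊕1⊕1⊕1⊕0⊕1⊕1⊕0⊕0⊕0⊕1⊕1⊕0 = 0
s8: b8⊕b9⊕b10⊕b11⊕b12⊕b13⊕b14⊕b15⊕b24⊕b25⊕b26⊕b27⊕b28⊕b29⊕b30⊕b31 = 0⊕1⊕0⊕0⊕1⊕1⊕1⊕0⊕1⊕0⊕1⊕1⊕0⊕1⊕1⊕0 = 1
s16: b16⊕b17⊕b18⊕b19⊕b20⊕b21⊕b22⊕b23⊕b24⊕b25⊕b26⊕b27⊕b28⊕b29⊕b30⊕b31 = 1⊕0⊕1⊕0⊕1⊕1⊕0⊕0⊕1⊕0⊕1⊕1⊕0⊕1⊕1⊕0 = 1
Syndrome (s16...s1) = 11000 → position 24.

11000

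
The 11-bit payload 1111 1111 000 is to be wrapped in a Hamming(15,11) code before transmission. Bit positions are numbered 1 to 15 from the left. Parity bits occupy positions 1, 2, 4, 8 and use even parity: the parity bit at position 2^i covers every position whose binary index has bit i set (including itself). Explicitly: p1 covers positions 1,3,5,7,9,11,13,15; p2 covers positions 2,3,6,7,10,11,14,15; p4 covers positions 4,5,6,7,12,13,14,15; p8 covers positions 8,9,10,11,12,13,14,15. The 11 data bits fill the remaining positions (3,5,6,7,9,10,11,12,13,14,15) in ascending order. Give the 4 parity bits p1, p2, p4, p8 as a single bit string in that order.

1100

Place data bits at non-power-of-two positions: b3=1, b5=1, b6=1, b7=1, b9=1, b10=1, b11=1, b12=1, b13=0, b14=0, b15=0.
p1 = XOR of data positions {3,5,7,9,11,13,15} = 1⊕1⊕1⊕1⊕1⊕0⊕0 = 1
p2 = XOR of data positions {3,6,7,10,11,14,15} = 1⊕1⊕1⊕1⊕1⊕0⊕0 = 1
p4 = XOR of data positions {5,6,7,12,13,14,15} = 1⊕1⊕1⊕1⊕0⊕0⊕0 = 0
p8 = XOR of data positions {9,10,11,12,13,14,15} = 1⊕1⊕1⊕1⊕0⊕0⊕0 = 0
Parity bits p1,p2,p4,p8 = 1100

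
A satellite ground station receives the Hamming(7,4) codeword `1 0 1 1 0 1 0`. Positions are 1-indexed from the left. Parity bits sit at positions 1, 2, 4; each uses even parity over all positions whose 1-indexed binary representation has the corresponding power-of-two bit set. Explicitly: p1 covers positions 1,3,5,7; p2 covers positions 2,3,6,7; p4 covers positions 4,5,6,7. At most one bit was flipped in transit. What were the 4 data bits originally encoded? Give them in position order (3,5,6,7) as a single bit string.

s1: b1⊕b3⊕b5⊕b7 = 1⊕1⊕0⊕0 = 0
s2: b2⊕b3⊕b6⊕b7 = 0⊕1⊕1⊕0 = 0
s4: b4⊕b5⊕b6⊕b7 = 1⊕0⊕1⊕0 = 0
Syndrome (s4...s1) = 000 → position 0 (no error).
No correction needed.
Data bits at positions 3,5,6,7: 1010

1010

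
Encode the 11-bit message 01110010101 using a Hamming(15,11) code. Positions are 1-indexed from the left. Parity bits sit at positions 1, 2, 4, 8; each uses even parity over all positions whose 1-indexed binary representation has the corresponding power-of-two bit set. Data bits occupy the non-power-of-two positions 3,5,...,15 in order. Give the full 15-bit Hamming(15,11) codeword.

Place data bits at non-power-of-two positions: b3=0, b5=1, b6=1, b7=1, b9=0, b10=0, b11=1, b12=0, b13=1, b14=0, b15=1.
p1 = XOR of data positions {3,5,7,9,11,13,15} = 0⊕1⊕1⊕0⊕1⊕1⊕1 = 1
p2 = XOR of data positions {3,6,7,10,11,14,15} = 0⊕1⊕1⊕0⊕1⊕0⊕1 = 0
p4 = XOR of data positions {5,6,7,12,13,14,15} = 1⊕1⊕1⊕0⊕1⊕0⊕1 = 1
p8 = XOR of data positions {9,10,11,12,13,14,15} = 0⊕0⊕1⊕0⊕1⊕0⊕1 = 1
Codeword b1..b15 = 100111110010101

100111110010101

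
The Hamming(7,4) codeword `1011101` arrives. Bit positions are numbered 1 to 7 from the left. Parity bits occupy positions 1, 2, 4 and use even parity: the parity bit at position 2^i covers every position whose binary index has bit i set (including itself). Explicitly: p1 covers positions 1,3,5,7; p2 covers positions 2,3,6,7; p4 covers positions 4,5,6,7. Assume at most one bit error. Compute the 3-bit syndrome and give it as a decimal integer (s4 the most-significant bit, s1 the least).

s1: b1⊕b3⊕b5⊕b7 = 1⊕1⊕1⊕1 = 0
s2: b2⊕b3⊕b6⊕b7 = 0⊕1⊕0⊕1 = 0
s4: b4⊕b5⊕b6⊕b7 = 1⊕1⊕0⊕1 = 1
Syndrome (s4...s1) = 100 → position 4.

4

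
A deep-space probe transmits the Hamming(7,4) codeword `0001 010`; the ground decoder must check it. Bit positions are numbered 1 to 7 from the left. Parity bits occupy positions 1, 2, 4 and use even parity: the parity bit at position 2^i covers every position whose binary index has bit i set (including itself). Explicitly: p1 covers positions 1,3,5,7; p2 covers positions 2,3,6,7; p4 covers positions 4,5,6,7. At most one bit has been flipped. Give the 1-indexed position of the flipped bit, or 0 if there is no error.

2

s1: b1⊕b3⊕b5⊕b7 = 0⊕0⊕0⊕0 = 0
s2: b2⊕b3⊕b6⊕b7 = 0⊕0⊕1⊕0 = 1
s4: b4⊕b5⊕b6⊕b7 = 1⊕0⊕1⊕0 = 0
Syndrome (s4...s1) = 010 → position 2.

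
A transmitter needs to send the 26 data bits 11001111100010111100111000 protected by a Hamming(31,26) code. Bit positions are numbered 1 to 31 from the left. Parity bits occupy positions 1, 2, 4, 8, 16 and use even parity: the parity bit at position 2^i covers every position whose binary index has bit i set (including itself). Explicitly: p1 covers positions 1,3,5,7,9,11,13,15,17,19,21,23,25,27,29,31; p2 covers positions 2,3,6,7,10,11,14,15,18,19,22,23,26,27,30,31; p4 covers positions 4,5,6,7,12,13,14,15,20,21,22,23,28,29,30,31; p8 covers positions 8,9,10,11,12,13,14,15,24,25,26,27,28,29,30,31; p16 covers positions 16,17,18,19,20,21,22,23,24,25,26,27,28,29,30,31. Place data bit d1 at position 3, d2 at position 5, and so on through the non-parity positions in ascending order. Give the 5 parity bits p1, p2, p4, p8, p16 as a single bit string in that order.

Place data bits at non-power-of-two positions: b3=1, b5=1, b6=0, b7=0, b9=1, b10=1, b11=1, b12=1, b13=1, b14=0, b15=0, b17=0, b18=1, b19=0, b20=1, b21=1, b22=1, b23=1, b24=0, b25=0, b26=1, b27=1, b28=1, b29=0, b30=0, b31=0.
p1 = XOR of data positions {3,5,7,9,11,13,15,17,19,21,23,25,27,29,31} = 1⊕1⊕0⊕1⊕1⊕1⊕0⊕0⊕0⊕1⊕1⊕0⊕1⊕0⊕0 = 0
p2 = XOR of data positions {3,6,7,10,11,14,15,18,19,22,23,26,27,30,31} = 1⊕0⊕0⊕1⊕1⊕0⊕0⊕1⊕0⊕1⊕1⊕1⊕1⊕0⊕0 = 0
p4 = XOR of data positions {5,6,7,12,13,14,15,20,21,22,23,28,29,30,31} = 1⊕0⊕0⊕1⊕1⊕0⊕0⊕1⊕1⊕1⊕1⊕1⊕0⊕0⊕0 = 0
p8 = XOR of data positions {9,10,11,12,13,14,15,24,25,26,27,28,29,30,31} = 1⊕1⊕1⊕1⊕1⊕0⊕0⊕0⊕0⊕1⊕1⊕1⊕0⊕0⊕0 = 0
p16 = XOR of data positions {17,18,19,20,21,22,23,24,25,26,27,28,29,30,31} = 0⊕1⊕0⊕1⊕1⊕1⊕1⊕0⊕0⊕1⊕1⊕1⊕0⊕0⊕0 = 0
Parity bits p1,p2,p4,p8,p16 = 00000

00000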